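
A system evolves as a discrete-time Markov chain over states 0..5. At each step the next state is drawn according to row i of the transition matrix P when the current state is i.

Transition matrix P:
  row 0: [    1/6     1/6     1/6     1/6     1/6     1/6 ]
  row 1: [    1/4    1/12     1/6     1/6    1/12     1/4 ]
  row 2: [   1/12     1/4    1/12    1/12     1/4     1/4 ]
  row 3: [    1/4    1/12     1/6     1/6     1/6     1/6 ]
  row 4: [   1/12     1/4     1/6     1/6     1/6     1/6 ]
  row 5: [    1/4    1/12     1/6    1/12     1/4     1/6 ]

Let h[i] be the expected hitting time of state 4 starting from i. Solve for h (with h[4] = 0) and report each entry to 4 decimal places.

h = [5.4430, 5.8246, 5.0190, 5.4112, 0.0000, 4.9603]

First-step conditioning: h[4] = 0; for i ≠ 4, h[i] = 1 + Σ_k P[i][k]·h[k].
  h[0] = 1 + 1/6·h[0] + 1/6·h[1] + 1/6·h[2] + 1/6·h[3] + 1/6·h[5]
  h[1] = 1 + 1/4·h[0] + 1/12·h[1] + 1/6·h[2] + 1/6·h[3] + 1/4·h[5]
  h[2] = 1 + 1/12·h[0] + 1/4·h[1] + 1/12·h[2] + 1/12·h[3] + 1/4·h[5]
  h[3] = 1 + 1/4·h[0] + 1/12·h[1] + 1/6·h[2] + 1/6·h[3] + 1/6·h[5]
  h[5] = 1 + 1/4·h[0] + 1/12·h[1] + 1/6·h[2] + 1/12·h[3] + 1/6·h[5]
Solving the 5×5 linear system over states ≠ 4 gives exactly h = [73437/13492, 78585/13492, 16929/3373, 18252/3373, 0, 16731/3373] (h[4] = 0 is the target).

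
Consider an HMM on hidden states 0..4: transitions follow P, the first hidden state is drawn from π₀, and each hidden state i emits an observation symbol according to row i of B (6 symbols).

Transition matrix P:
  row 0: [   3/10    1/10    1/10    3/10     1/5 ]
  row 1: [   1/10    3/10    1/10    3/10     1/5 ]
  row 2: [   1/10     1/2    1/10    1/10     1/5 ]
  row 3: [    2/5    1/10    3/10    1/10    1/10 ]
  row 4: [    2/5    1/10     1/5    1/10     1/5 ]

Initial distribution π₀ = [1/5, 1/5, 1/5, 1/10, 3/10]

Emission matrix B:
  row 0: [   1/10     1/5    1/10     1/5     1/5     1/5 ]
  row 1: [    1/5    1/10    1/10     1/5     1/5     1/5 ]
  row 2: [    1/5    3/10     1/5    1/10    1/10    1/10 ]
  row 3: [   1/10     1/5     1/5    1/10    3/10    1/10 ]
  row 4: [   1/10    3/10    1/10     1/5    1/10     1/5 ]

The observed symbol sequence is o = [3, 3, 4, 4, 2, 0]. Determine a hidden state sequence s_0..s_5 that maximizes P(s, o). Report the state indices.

t=0: δ = [4.000e-02, 4.000e-02, 2.000e-02, 1.000e-02, 6.000e-02]  (obs o_0=3)
t=1: δ = [4.800e-03, 2.400e-03, 1.200e-03, 1.200e-03, 2.400e-03]  ψ = [4, 1, 4, 0, 4]  (obs o_1=3)
t=2: δ = [2.880e-04, 1.440e-04, 4.800e-05, 4.320e-04, 9.600e-05]  ψ = [0, 1, 0, 0, 0]  (obs o_2=4)
t=3: δ = [3.456e-05, 8.640e-06, 1.296e-05, 2.592e-05, 5.760e-06]  ψ = [3, 1, 3, 0, 0]  (obs o_3=4)
t=4: δ = [1.037e-06, 6.480e-07, 1.555e-06, 2.074e-06, 6.912e-07]  ψ = [0, 2, 3, 0, 0]  (obs o_4=2)
t=5: δ = [8.294e-08, 1.555e-07, 1.244e-07, 3.110e-08, 3.110e-08]  ψ = [3, 2, 3, 0, 2]  (obs o_5=0)
backtrack: best end state = 1; path = [4, 0, 0, 3, 2, 1]

path = [4, 0, 0, 3, 2, 1]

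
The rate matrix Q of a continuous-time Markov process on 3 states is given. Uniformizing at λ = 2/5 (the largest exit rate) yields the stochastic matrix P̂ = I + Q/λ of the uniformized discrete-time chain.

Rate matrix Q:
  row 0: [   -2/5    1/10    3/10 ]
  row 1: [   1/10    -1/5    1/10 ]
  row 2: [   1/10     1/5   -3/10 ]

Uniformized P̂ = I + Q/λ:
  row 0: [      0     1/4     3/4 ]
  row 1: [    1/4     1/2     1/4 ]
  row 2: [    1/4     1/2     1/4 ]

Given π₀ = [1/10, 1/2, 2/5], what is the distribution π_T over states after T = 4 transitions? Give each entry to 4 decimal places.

π = [0.1996, 0.4496, 0.3508]

t=0: π = [0.1000, 0.5000, 0.4000]
t=1: π = [0.2250, 0.4750, 0.3000]
t=2: π = [0.1938, 0.4438, 0.3625]
t=3: π = [0.2016, 0.4516, 0.3469]
t=4: π = [0.1996, 0.4496, 0.3508]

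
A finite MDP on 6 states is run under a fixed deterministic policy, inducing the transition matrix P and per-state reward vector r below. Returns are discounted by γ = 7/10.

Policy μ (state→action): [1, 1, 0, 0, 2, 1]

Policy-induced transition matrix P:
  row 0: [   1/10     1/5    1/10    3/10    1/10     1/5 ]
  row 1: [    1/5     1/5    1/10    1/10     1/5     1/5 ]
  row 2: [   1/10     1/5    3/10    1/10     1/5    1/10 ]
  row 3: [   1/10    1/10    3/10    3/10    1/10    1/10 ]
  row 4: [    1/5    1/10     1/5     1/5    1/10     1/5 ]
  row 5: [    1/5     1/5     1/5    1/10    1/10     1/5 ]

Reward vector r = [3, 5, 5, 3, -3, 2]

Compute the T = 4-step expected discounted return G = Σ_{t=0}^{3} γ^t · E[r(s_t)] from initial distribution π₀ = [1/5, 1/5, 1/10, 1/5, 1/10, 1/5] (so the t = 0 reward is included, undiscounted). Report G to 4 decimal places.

t=0: π = [0.2000, 0.2000, 0.1000, 0.2000, 0.1000, 0.2000], E[r] = 2.8000, γ^t·E[r] = 2.800000, running G = 2.800000
t=1: π = [0.1500, 0.1700, 0.1900, 0.1900, 0.1300, 0.1700], E[r] = 2.7700, γ^t·E[r] = 1.939000, running G = 4.739000
t=2: π = [0.1470, 0.1680, 0.2060, 0.1810, 0.1360, 0.1620], E[r] = 2.7700, γ^t·E[r] = 1.357300, running G = 6.096300
t=3: π = [0.1466, 0.1683, 0.2072, 0.1792, 0.1374, 0.1613], E[r] = 2.7653, γ^t·E[r] = 0.948498, running G = 7.044798

G = 7.0448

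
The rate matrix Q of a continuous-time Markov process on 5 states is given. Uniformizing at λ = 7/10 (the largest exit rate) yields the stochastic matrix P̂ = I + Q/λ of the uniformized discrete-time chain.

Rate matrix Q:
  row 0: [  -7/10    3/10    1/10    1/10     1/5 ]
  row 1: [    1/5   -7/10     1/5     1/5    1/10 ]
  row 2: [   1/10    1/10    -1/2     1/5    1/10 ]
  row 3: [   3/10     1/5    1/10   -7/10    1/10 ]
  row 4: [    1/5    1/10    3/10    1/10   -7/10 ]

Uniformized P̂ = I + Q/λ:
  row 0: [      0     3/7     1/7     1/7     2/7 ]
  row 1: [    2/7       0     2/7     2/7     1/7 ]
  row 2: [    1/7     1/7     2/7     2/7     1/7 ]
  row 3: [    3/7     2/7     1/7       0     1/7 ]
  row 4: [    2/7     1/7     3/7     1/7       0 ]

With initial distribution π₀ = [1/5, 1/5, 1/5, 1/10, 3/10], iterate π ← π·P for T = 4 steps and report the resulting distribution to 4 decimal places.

t=0: π = [0.2000, 0.2000, 0.2000, 0.1000, 0.3000]
t=1: π = [0.2143, 0.1857, 0.2857, 0.1857, 0.1286]
t=2: π = [0.2102, 0.2041, 0.2469, 0.1837, 0.1551]
t=3: π = [0.2166, 0.2000, 0.2516, 0.1810, 0.1507]
t=4: π = [0.2137, 0.2020, 0.2504, 0.1815, 0.1523]

π = [0.2137, 0.2020, 0.2504, 0.1815, 0.1523]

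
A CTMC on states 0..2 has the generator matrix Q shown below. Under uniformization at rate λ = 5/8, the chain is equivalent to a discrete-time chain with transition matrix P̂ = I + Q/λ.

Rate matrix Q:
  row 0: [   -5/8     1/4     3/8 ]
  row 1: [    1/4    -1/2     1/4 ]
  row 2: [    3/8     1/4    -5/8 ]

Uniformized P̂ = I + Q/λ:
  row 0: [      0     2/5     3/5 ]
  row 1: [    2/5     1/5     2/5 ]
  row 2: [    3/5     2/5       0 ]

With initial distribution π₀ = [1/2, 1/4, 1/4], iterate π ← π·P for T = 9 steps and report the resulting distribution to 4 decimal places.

π = [0.3321, 0.3333, 0.3346]

t=0: π = [0.5000, 0.2500, 0.2500]
t=1: π = [0.2500, 0.3500, 0.4000]
t=2: π = [0.3800, 0.3300, 0.2900]
t=3: π = [0.3060, 0.3340, 0.3600]
t=4: π = [0.3496, 0.3332, 0.3172]
t=5: π = [0.3236, 0.3334, 0.3430]
t=6: π = [0.3392, 0.3333, 0.3275]
t=7: π = [0.3298, 0.3333, 0.3368]
t=8: π = [0.3354, 0.3333, 0.3312]
t=9: π = [0.3321, 0.3333, 0.3346]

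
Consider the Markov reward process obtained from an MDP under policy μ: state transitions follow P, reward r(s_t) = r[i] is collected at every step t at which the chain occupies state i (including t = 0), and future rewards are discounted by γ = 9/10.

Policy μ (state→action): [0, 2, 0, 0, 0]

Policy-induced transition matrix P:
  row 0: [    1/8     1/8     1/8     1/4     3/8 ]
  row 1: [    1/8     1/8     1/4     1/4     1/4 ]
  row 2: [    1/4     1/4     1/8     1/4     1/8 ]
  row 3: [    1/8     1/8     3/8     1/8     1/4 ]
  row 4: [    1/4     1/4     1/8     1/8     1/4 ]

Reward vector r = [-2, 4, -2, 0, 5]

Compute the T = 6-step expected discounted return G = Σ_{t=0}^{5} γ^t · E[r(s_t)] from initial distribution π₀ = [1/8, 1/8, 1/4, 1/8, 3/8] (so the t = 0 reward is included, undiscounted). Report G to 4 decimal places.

G = 6.1165

t=0: π = [0.1250, 0.1250, 0.2500, 0.1250, 0.3750], E[r] = 1.6250, γ^t·E[r] = 1.625000, running G = 1.625000
t=1: π = [0.2031, 0.2031, 0.1719, 0.1875, 0.2344], E[r] = 1.2344, γ^t·E[r] = 1.110938, running G = 2.735938
t=2: π = [0.1758, 0.1758, 0.1973, 0.1973, 0.2539], E[r] = 1.2266, γ^t·E[r] = 0.993516, running G = 3.729453
t=3: π = [0.1814, 0.1814, 0.1963, 0.1936, 0.2473], E[r] = 1.2068, γ^t·E[r] = 0.879748, running G = 4.609201
t=4: π = [0.1805, 0.1805, 0.1961, 0.1949, 0.2481], E[r] = 1.2094, γ^t·E[r] = 0.793515, running G = 5.402716
t=5: π = [0.1805, 0.1805, 0.1963, 0.1946, 0.2480], E[r] = 1.2087, γ^t·E[r] = 0.713745, running G = 6.116460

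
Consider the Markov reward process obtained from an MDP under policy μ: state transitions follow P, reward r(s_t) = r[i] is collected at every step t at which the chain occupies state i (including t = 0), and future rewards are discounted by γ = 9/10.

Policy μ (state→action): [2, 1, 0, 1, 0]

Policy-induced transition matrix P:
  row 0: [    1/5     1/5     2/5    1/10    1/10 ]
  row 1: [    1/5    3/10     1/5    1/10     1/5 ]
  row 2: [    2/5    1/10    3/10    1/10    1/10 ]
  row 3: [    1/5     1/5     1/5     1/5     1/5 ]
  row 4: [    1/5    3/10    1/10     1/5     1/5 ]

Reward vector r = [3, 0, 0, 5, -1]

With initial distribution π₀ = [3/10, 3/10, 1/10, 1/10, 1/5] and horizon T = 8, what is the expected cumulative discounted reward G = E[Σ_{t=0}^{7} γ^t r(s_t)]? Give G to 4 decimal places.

G = 6.9594

t=0: π = [0.3000, 0.3000, 0.1000, 0.1000, 0.2000], E[r] = 1.2000, γ^t·E[r] = 1.200000, running G = 1.200000
t=1: π = [0.2200, 0.2400, 0.2500, 0.1300, 0.1600], E[r] = 1.1500, γ^t·E[r] = 1.035000, running G = 2.235000
t=2: π = [0.2500, 0.2150, 0.2530, 0.1290, 0.1530], E[r] = 1.2420, γ^t·E[r] = 1.006020, running G = 3.241020
t=3: π = [0.2506, 0.2115, 0.2600, 0.1282, 0.1497], E[r] = 1.2431, γ^t·E[r] = 0.906220, running G = 4.147240
t=4: π = [0.2520, 0.2101, 0.2612, 0.1278, 0.1489], E[r] = 1.2460, γ^t·E[r] = 0.817507, running G = 4.964747
t=5: π = [0.2522, 0.2098, 0.2616, 0.1277, 0.1487], E[r] = 1.2464, γ^t·E[r] = 0.735969, running G = 5.700716
t=6: π = [0.2523, 0.2097, 0.2617, 0.1276, 0.1486], E[r] = 1.2465, γ^t·E[r] = 0.662461, running G = 6.363177
t=7: π = [0.2523, 0.2097, 0.2618, 0.1276, 0.1486], E[r] = 1.2466, γ^t·E[r] = 0.596233, running G = 6.959410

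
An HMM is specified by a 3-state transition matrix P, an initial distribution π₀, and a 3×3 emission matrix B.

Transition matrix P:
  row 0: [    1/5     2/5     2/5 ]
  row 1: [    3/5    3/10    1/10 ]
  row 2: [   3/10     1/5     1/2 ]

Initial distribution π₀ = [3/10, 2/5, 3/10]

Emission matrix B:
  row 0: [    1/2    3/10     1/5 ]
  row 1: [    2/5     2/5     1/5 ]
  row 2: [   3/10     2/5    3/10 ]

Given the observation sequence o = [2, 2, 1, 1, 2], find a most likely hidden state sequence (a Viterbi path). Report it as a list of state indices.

t=0: δ = [6.000e-02, 8.000e-02, 9.000e-02]  (obs o_0=2)
t=1: δ = [9.600e-03, 4.800e-03, 1.350e-02]  ψ = [1, 0, 2]  (obs o_1=2)
t=2: δ = [1.215e-03, 1.536e-03, 2.700e-03]  ψ = [2, 0, 2]  (obs o_2=1)
t=3: δ = [2.765e-04, 2.160e-04, 5.400e-04]  ψ = [1, 2, 2]  (obs o_3=1)
t=4: δ = [3.240e-05, 2.212e-05, 8.100e-05]  ψ = [2, 0, 2]  (obs o_4=2)
backtrack: best end state = 2; path = [2, 2, 2, 2, 2]

path = [2, 2, 2, 2, 2]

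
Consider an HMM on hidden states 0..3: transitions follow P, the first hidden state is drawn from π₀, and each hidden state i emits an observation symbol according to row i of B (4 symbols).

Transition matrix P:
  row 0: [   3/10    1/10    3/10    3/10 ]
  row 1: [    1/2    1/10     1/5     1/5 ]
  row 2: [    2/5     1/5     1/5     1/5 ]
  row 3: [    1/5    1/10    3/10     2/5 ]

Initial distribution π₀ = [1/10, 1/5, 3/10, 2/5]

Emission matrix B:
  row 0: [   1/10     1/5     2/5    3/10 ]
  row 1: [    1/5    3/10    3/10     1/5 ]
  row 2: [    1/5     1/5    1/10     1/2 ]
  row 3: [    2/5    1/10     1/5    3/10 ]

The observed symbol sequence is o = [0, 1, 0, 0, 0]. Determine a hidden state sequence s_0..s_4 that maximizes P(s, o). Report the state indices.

path = [3, 3, 3, 3, 3]

t=0: δ = [1.000e-02, 4.000e-02, 6.000e-02, 1.600e-01]  (obs o_0=0)
t=1: δ = [6.400e-03, 4.800e-03, 9.600e-03, 6.400e-03]  ψ = [3, 3, 3, 3]  (obs o_1=1)
t=2: δ = [3.840e-04, 3.840e-04, 3.840e-04, 1.024e-03]  ψ = [2, 2, 0, 3]  (obs o_2=0)
t=3: δ = [2.048e-05, 2.048e-05, 6.144e-05, 1.638e-04]  ψ = [3, 3, 3, 3]  (obs o_3=0)
t=4: δ = [3.277e-06, 3.277e-06, 9.830e-06, 2.621e-05]  ψ = [3, 3, 3, 3]  (obs o_4=0)
backtrack: best end state = 3; path = [3, 3, 3, 3, 3]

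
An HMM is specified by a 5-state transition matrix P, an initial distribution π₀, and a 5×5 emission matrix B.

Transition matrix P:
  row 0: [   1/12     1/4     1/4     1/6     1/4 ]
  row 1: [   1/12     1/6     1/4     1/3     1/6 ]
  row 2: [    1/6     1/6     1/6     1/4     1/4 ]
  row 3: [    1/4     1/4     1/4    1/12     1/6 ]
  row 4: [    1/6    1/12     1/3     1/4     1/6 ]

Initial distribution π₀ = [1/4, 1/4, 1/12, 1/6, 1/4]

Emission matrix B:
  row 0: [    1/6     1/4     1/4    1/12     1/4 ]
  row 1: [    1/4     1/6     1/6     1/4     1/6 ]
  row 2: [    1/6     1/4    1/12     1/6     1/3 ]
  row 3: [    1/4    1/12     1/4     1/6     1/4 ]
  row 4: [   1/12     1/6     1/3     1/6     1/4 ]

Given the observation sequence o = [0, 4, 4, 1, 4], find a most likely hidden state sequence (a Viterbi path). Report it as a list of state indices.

path = [1, 3, 2, 4, 2]

t=0: δ = [4.167e-02, 6.250e-02, 1.389e-02, 4.167e-02, 2.083e-02]  (obs o_0=0)
t=1: δ = [2.604e-03, 1.736e-03, 5.208e-03, 5.208e-03, 2.604e-03]  ψ = [3, 0, 1, 1, 0]  (obs o_1=4)
t=2: δ = [3.255e-04, 2.170e-04, 4.340e-04, 3.255e-04, 3.255e-04]  ψ = [3, 3, 3, 2, 2]  (obs o_2=4)
t=3: δ = [2.035e-05, 1.356e-05, 2.713e-05, 9.042e-06, 1.808e-05]  ψ = [3, 0, 4, 2, 2]  (obs o_3=1)
t=4: δ = [1.130e-06, 8.477e-07, 2.009e-06, 1.695e-06, 1.695e-06]  ψ = [2, 0, 4, 2, 2]  (obs o_4=4)
backtrack: best end state = 2; path = [1, 3, 2, 4, 2]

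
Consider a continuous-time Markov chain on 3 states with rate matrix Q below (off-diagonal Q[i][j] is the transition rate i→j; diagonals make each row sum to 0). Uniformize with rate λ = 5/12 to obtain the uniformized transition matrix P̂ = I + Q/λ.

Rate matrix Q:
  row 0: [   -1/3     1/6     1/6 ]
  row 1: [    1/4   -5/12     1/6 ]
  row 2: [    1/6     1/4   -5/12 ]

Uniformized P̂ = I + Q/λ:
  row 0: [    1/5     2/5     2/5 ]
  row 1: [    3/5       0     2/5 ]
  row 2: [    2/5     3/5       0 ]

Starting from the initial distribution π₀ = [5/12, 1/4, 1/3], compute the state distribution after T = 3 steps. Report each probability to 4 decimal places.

t=0: π = [0.4167, 0.2500, 0.3333]
t=1: π = [0.3667, 0.3667, 0.2667]
t=2: π = [0.4000, 0.3067, 0.2933]
t=3: π = [0.3813, 0.3360, 0.2827]

π = [0.3813, 0.3360, 0.2827]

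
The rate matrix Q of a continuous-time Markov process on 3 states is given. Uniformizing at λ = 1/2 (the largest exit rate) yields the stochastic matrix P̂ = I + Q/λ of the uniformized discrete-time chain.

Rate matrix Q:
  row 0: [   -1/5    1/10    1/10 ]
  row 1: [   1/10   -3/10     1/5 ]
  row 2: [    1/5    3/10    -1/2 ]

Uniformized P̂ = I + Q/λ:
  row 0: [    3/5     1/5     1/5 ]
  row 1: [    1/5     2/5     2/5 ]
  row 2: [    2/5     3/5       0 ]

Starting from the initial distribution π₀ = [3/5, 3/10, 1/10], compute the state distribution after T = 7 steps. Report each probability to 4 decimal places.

t=0: π = [0.6000, 0.3000, 0.1000]
t=1: π = [0.4600, 0.3000, 0.2400]
t=2: π = [0.4320, 0.3560, 0.2120]
t=3: π = [0.4152, 0.3560, 0.2288]
t=4: π = [0.4118, 0.3627, 0.2254]
t=5: π = [0.4098, 0.3627, 0.2275]
t=6: π = [0.4094, 0.3635, 0.2271]
t=7: π = [0.4092, 0.3635, 0.2273]

π = [0.4092, 0.3635, 0.2273]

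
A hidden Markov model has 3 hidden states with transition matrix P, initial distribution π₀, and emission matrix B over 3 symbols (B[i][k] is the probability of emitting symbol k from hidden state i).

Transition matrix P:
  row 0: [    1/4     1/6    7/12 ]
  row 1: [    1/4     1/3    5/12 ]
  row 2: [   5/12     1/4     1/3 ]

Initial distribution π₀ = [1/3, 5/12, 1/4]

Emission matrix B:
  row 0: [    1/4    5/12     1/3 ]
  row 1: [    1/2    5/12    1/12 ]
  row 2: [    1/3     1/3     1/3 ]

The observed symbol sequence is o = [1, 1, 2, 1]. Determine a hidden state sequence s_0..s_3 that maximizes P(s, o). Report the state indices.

path = [0, 2, 0, 2]

t=0: δ = [1.389e-01, 1.736e-01, 8.333e-02]  (obs o_0=1)
t=1: δ = [1.808e-02, 2.411e-02, 2.701e-02]  ψ = [1, 1, 0]  (obs o_1=1)
t=2: δ = [3.751e-03, 6.698e-04, 3.516e-03]  ψ = [2, 1, 0]  (obs o_2=2)
t=3: δ = [6.105e-04, 3.663e-04, 7.293e-04]  ψ = [2, 2, 0]  (obs o_3=1)
backtrack: best end state = 2; path = [0, 2, 0, 2]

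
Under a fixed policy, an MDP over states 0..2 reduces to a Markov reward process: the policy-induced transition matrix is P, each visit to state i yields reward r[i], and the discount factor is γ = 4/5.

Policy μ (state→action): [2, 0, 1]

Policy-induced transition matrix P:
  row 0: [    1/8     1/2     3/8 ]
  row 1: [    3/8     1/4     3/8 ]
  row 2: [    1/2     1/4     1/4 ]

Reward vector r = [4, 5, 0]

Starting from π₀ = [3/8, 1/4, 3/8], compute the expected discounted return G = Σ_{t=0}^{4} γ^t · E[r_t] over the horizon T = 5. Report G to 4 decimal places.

t=0: π = [0.3750, 0.2500, 0.3750], E[r] = 2.7500, γ^t·E[r] = 2.750000, running G = 2.750000
t=1: π = [0.3281, 0.3438, 0.3281], E[r] = 3.0313, γ^t·E[r] = 2.425000, running G = 5.175000
t=2: π = [0.3340, 0.3320, 0.3340], E[r] = 2.9961, γ^t·E[r] = 1.917500, running G = 7.092500
t=3: π = [0.3333, 0.3335, 0.3333], E[r] = 3.0005, γ^t·E[r] = 1.536250, running G = 8.628750
t=4: π = [0.3333, 0.3333, 0.3333], E[r] = 2.9999, γ^t·E[r] = 1.228775, running G = 9.857525

G = 9.8575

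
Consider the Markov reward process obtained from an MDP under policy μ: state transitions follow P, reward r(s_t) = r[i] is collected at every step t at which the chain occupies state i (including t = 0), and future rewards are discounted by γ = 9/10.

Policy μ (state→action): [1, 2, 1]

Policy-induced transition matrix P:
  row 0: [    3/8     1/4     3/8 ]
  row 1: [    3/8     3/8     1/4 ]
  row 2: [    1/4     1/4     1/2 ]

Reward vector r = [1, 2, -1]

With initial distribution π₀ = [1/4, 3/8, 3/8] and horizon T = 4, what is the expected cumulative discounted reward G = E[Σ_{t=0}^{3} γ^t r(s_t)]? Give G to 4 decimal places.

t=0: π = [0.2500, 0.3750, 0.3750], E[r] = 0.6250, γ^t·E[r] = 0.625000, running G = 0.625000
t=1: π = [0.3281, 0.2969, 0.3750], E[r] = 0.5469, γ^t·E[r] = 0.492188, running G = 1.117188
t=2: π = [0.3281, 0.2871, 0.3848], E[r] = 0.5176, γ^t·E[r] = 0.419238, running G = 1.536426
t=3: π = [0.3269, 0.2859, 0.3872], E[r] = 0.5115, γ^t·E[r] = 0.372865, running G = 1.909291

G = 1.9093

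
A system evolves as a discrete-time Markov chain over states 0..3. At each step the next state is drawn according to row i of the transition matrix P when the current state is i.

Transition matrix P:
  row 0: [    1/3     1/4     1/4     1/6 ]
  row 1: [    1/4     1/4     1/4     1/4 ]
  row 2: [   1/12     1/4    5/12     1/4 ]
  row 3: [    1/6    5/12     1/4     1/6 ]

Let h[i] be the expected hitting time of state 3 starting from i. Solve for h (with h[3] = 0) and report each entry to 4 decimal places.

First-step conditioning: h[3] = 0; for i ≠ 3, h[i] = 1 + Σ_k P[i][k]·h[k].
  h[0] = 1 + 1/3·h[0] + 1/4·h[1] + 1/4·h[2]
  h[1] = 1 + 1/4·h[0] + 1/4·h[1] + 1/4·h[2]
  h[2] = 1 + 1/12·h[0] + 1/4·h[1] + 5/12·h[2]
Solving the 3×3 linear system over states ≠ 3 gives exactly h = [80/17, 220/51, 72/17, 0] (h[3] = 0 is the target).

h = [4.7059, 4.3137, 4.2353, 0.0000]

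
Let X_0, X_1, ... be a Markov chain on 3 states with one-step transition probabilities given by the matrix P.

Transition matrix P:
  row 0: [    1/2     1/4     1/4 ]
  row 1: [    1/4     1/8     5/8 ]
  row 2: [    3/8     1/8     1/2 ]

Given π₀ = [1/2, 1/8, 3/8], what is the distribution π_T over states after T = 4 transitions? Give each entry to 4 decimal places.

π = [0.4035, 0.1754, 0.4211]

t=0: π = [0.5000, 0.1250, 0.3750]
t=1: π = [0.4219, 0.1875, 0.3906]
t=2: π = [0.4043, 0.1777, 0.4180]
t=3: π = [0.4033, 0.1755, 0.4211]
t=4: π = [0.4035, 0.1754, 0.4211]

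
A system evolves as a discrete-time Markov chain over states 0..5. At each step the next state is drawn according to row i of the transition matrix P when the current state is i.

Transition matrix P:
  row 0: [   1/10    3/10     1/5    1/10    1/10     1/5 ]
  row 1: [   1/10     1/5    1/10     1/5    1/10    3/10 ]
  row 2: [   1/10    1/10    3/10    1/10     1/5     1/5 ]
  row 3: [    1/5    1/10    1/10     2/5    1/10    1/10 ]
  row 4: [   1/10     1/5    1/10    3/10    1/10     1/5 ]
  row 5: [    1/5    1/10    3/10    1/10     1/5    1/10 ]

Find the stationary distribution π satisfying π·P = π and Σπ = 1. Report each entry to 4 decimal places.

π = [0.1382, 0.1570, 0.1867, 0.2043, 0.1364, 0.1775]

Balance equations π_j = Σ_i π_i·P[i][j]:
  π_0 = 1/10·π_0 + 1/10·π_1 + 1/10·π_2 + 1/5·π_3 + 1/10·π_4 + 1/5·π_5
  π_1 = 3/10·π_0 + 1/5·π_1 + 1/10·π_2 + 1/10·π_3 + 1/5·π_4 + 1/10·π_5
  π_2 = 1/5·π_0 + 1/10·π_1 + 3/10·π_2 + 1/10·π_3 + 1/10·π_4 + 3/10·π_5
  π_3 = 1/10·π_0 + 1/5·π_1 + 1/10·π_2 + 2/5·π_3 + 3/10·π_4 + 1/10·π_5
  π_4 = 1/10·π_0 + 1/10·π_1 + 1/5·π_2 + 1/10·π_3 + 1/10·π_4 + 1/5·π_5
  normalize: π_0 + π_1 + π_2 + π_3 + π_4 + π_5 = 1
Solving the linear system gives exactly π = [10909/78949, 12393/78949, 14736/78949, 16126/78949, 10770/78949, 14015/78949].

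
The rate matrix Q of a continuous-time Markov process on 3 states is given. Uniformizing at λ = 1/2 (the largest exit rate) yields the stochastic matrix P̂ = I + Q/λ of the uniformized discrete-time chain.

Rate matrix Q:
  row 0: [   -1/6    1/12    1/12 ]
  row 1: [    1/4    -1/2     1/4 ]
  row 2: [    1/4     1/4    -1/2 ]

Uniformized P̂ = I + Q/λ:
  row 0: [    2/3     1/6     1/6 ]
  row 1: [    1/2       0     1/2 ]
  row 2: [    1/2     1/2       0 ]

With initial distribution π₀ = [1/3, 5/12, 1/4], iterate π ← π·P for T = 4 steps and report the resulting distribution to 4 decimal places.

π = [0.5998, 0.2053, 0.1949]

t=0: π = [0.3333, 0.4167, 0.2500]
t=1: π = [0.5556, 0.1806, 0.2639]
t=2: π = [0.5926, 0.2245, 0.1829]
t=3: π = [0.5988, 0.1902, 0.2110]
t=4: π = [0.5998, 0.2053, 0.1949]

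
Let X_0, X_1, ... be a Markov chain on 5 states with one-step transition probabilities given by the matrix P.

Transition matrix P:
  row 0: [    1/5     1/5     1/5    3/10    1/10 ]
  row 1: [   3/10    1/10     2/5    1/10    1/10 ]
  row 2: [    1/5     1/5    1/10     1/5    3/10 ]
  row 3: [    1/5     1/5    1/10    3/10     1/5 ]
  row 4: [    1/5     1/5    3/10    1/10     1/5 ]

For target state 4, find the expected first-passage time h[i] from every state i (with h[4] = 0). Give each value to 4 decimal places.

h = [6.1361, 6.0338, 5.0665, 5.6295, 0.0000]

First-step conditioning: h[4] = 0; for i ≠ 4, h[i] = 1 + Σ_k P[i][k]·h[k].
  h[0] = 1 + 1/5·h[0] + 1/5·h[1] + 1/5·h[2] + 3/10·h[3]
  h[1] = 1 + 3/10·h[0] + 1/10·h[1] + 2/5·h[2] + 1/10·h[3]
  h[2] = 1 + 1/5·h[0] + 1/5·h[1] + 1/10·h[2] + 1/5·h[3]
  h[3] = 1 + 1/5·h[0] + 1/5·h[1] + 1/10·h[2] + 3/10·h[3]
Solving the 4×4 linear system over states ≠ 4 gives exactly h = [5995/977, 5895/977, 4950/977, 5500/977, 0] (h[4] = 0 is the target).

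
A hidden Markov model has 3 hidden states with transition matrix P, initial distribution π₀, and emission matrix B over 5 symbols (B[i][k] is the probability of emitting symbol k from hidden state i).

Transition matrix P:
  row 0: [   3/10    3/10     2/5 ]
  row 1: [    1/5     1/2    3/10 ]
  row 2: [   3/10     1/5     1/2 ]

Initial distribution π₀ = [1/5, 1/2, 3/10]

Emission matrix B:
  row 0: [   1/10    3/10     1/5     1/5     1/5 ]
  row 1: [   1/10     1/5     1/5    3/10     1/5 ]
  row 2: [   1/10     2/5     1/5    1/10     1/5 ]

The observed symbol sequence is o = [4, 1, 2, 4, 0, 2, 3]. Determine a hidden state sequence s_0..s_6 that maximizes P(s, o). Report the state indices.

path = [1, 1, 1, 1, 1, 1, 1]

t=0: δ = [4.000e-02, 1.000e-01, 6.000e-02]  (obs o_0=4)
t=1: δ = [6.000e-03, 1.000e-02, 1.200e-02]  ψ = [1, 1, 1]  (obs o_1=1)
t=2: δ = [7.200e-04, 1.000e-03, 1.200e-03]  ψ = [2, 1, 2]  (obs o_2=2)
t=3: δ = [7.200e-05, 1.000e-04, 1.200e-04]  ψ = [2, 1, 2]  (obs o_3=4)
t=4: δ = [3.600e-06, 5.000e-06, 6.000e-06]  ψ = [2, 1, 2]  (obs o_4=0)
t=5: δ = [3.600e-07, 5.000e-07, 6.000e-07]  ψ = [2, 1, 2]  (obs o_5=2)
t=6: δ = [3.600e-08, 7.500e-08, 3.000e-08]  ψ = [2, 1, 2]  (obs o_6=3)
backtrack: best end state = 1; path = [1, 1, 1, 1, 1, 1, 1]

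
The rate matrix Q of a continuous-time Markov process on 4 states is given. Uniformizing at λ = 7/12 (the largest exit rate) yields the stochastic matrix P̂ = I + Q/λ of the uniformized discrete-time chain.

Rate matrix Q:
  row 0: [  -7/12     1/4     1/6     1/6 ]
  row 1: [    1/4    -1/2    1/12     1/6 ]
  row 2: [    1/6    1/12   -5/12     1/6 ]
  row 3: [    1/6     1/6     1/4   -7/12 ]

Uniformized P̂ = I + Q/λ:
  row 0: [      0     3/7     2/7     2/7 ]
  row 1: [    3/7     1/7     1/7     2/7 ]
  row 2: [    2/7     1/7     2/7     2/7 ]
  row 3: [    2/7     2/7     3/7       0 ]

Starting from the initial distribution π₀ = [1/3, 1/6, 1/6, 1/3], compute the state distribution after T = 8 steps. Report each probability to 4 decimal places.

t=0: π = [0.3333, 0.1667, 0.1667, 0.3333]
t=1: π = [0.2143, 0.2857, 0.3095, 0.1905]
t=2: π = [0.2653, 0.2313, 0.2721, 0.2313]
t=3: π = [0.2430, 0.2517, 0.2857, 0.2196]
t=4: π = [0.2523, 0.2436, 0.2811, 0.2230]
t=5: π = [0.2484, 0.2468, 0.2828, 0.2220]
t=6: π = [0.2500, 0.2456, 0.2822, 0.2223]
t=7: π = [0.2494, 0.2460, 0.2824, 0.2222]
t=8: π = [0.2496, 0.2458, 0.2823, 0.2222]

π = [0.2496, 0.2458, 0.2823, 0.2222]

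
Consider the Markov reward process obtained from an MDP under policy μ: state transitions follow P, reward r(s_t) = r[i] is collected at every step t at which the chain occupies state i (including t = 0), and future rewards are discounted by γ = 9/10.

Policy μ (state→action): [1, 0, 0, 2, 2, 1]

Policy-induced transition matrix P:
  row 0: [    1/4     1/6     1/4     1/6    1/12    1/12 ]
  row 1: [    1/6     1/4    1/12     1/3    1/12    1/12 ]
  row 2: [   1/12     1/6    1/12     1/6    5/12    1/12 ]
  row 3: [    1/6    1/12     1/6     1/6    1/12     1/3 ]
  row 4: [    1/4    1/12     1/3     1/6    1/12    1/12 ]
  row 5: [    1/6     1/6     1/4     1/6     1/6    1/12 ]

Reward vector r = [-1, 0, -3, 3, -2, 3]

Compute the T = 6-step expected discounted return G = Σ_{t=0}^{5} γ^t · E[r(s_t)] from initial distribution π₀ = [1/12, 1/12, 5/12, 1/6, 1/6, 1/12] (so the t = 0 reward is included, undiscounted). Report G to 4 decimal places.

t=0: π = [0.0833, 0.0833, 0.4167, 0.1667, 0.1667, 0.0833], E[r] = -0.9167, γ^t·E[r] = -0.916667, running G = -0.916667
t=1: π = [0.1528, 0.1458, 0.1667, 0.1806, 0.2292, 0.1250], E[r] = -0.1944, γ^t·E[r] = -0.175000, running G = -1.091667
t=2: π = [0.1846, 0.1447, 0.2020, 0.1910, 0.1493, 0.1285], E[r] = -0.1308, γ^t·E[r] = -0.105938, running G = -1.197604
t=3: π = [0.1777, 0.1504, 0.1888, 0.1908, 0.1614, 0.1311], E[r] = -0.1011, γ^t·E[r] = -0.073688, running G = -1.271292
t=4: π = [0.1792, 0.1499, 0.1910, 0.1917, 0.1572, 0.1310], E[r] = -0.0984, γ^t·E[r] = -0.064531, running G = -1.335823
t=5: π = [0.1788, 0.1501, 0.1903, 0.1916, 0.1579, 0.1313], E[r] = -0.0968, γ^t·E[r] = -0.057180, running G = -1.393002

G = -1.3930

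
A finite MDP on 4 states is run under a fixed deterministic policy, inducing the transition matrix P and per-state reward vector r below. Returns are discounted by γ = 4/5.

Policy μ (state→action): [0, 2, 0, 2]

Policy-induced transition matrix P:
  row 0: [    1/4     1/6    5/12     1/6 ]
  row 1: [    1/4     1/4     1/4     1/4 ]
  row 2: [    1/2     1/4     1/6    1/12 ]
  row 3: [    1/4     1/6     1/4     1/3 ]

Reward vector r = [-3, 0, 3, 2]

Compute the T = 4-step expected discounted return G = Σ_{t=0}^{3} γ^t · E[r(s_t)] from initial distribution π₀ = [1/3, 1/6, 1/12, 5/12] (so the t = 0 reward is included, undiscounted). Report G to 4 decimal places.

G = 0.8316

t=0: π = [0.3333, 0.1667, 0.0833, 0.4167], E[r] = 0.0833, γ^t·E[r] = 0.083333, running G = 0.083333
t=1: π = [0.2708, 0.1875, 0.2986, 0.2431], E[r] = 0.5694, γ^t·E[r] = 0.455556, running G = 0.538889
t=2: π = [0.3247, 0.2072, 0.2703, 0.1979], E[r] = 0.2326, γ^t·E[r] = 0.148889, running G = 0.687778
t=3: π = [0.3176, 0.2065, 0.2816, 0.1944], E[r] = 0.2809, γ^t·E[r] = 0.143802, running G = 0.831580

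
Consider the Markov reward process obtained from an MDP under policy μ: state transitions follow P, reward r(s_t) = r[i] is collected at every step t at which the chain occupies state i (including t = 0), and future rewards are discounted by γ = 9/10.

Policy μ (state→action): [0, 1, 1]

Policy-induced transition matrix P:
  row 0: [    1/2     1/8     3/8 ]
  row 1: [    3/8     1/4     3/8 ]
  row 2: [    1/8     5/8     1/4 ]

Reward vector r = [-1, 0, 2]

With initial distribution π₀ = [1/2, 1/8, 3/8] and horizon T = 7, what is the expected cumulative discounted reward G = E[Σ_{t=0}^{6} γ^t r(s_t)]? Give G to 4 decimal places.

G = 1.6356

t=0: π = [0.5000, 0.1250, 0.3750], E[r] = 0.2500, γ^t·E[r] = 0.250000, running G = 0.250000
t=1: π = [0.3438, 0.3281, 0.3281], E[r] = 0.3125, γ^t·E[r] = 0.281250, running G = 0.531250
t=2: π = [0.3359, 0.3301, 0.3340], E[r] = 0.3320, γ^t·E[r] = 0.268945, running G = 0.800195
t=3: π = [0.3335, 0.3333, 0.3333], E[r] = 0.3330, γ^t·E[r] = 0.242763, running G = 1.042958
t=4: π = [0.3334, 0.3333, 0.3333], E[r] = 0.3333, γ^t·E[r] = 0.218687, running G = 1.261645
t=5: π = [0.3333, 0.3333, 0.3333], E[r] = 0.3333, γ^t·E[r] = 0.196827, running G = 1.458472
t=6: π = [0.3333, 0.3333, 0.3333], E[r] = 0.3333, γ^t·E[r] = 0.177147, running G = 1.635618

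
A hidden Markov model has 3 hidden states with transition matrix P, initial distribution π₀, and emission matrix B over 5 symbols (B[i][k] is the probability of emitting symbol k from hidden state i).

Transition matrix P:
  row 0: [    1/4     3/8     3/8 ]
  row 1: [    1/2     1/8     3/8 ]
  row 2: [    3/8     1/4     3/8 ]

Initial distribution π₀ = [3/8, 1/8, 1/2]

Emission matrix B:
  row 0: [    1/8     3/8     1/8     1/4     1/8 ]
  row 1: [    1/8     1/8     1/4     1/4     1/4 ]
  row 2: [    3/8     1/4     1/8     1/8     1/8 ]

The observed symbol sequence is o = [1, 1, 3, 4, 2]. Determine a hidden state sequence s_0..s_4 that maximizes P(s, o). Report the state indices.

path = [2, 0, 1, 0, 1]

t=0: δ = [1.406e-01, 1.562e-02, 1.250e-01]  (obs o_0=1)
t=1: δ = [1.758e-02, 6.592e-03, 1.318e-02]  ψ = [2, 0, 0]  (obs o_1=1)
t=2: δ = [1.236e-03, 1.648e-03, 8.240e-04]  ψ = [2, 0, 0]  (obs o_2=3)
t=3: δ = [1.030e-04, 1.159e-04, 7.725e-05]  ψ = [1, 0, 1]  (obs o_3=4)
t=4: δ = [7.242e-06, 9.656e-06, 5.431e-06]  ψ = [1, 0, 1]  (obs o_4=2)
backtrack: best end state = 1; path = [2, 0, 1, 0, 1]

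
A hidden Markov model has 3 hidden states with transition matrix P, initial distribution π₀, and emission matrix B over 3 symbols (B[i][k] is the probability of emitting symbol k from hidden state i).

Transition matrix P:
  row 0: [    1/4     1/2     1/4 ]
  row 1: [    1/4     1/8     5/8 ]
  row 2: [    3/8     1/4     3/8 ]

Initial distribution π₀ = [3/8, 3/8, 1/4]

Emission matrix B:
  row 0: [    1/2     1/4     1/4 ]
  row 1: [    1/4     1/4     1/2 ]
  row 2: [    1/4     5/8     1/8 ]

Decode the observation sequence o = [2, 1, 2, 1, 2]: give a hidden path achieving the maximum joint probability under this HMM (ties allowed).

t=0: δ = [9.375e-02, 1.875e-01, 3.125e-02]  (obs o_0=2)
t=1: δ = [1.172e-02, 1.172e-02, 7.324e-02]  ψ = [1, 0, 1]  (obs o_1=1)
t=2: δ = [6.866e-03, 9.155e-03, 3.433e-03]  ψ = [2, 2, 2]  (obs o_2=2)
t=3: δ = [5.722e-04, 8.583e-04, 3.576e-03]  ψ = [1, 0, 1]  (obs o_3=1)
t=4: δ = [3.353e-04, 4.470e-04, 1.676e-04]  ψ = [2, 2, 2]  (obs o_4=2)
backtrack: best end state = 1; path = [1, 2, 1, 2, 1]

path = [1, 2, 1, 2, 1]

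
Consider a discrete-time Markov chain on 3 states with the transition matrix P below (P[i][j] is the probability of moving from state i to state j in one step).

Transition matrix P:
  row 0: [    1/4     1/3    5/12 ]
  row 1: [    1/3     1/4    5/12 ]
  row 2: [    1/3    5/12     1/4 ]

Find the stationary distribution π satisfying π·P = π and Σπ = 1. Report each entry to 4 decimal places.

π = [0.3077, 0.3352, 0.3571]

Balance equations π_j = Σ_i π_i·P[i][j]:
  π_0 = 1/4·π_0 + 1/3·π_1 + 1/3·π_2
  π_1 = 1/3·π_0 + 1/4·π_1 + 5/12·π_2
  normalize: π_0 + π_1 + π_2 = 1
Solving the linear system gives exactly π = [4/13, 61/182, 5/14].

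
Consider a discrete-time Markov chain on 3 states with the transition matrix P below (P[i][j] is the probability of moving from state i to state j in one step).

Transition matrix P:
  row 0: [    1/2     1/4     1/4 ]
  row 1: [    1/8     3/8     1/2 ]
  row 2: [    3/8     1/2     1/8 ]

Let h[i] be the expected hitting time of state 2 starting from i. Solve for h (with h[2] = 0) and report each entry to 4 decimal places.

First-step conditioning: h[2] = 0; for i ≠ 2, h[i] = 1 + Σ_k P[i][k]·h[k].
  h[0] = 1 + 1/2·h[0] + 1/4·h[1]
  h[1] = 1 + 1/8·h[0] + 3/8·h[1]
Solving the 2×2 linear system over states ≠ 2 gives exactly h = [28/9, 20/9, 0] (h[2] = 0 is the target).

h = [3.1111, 2.2222, 0.0000]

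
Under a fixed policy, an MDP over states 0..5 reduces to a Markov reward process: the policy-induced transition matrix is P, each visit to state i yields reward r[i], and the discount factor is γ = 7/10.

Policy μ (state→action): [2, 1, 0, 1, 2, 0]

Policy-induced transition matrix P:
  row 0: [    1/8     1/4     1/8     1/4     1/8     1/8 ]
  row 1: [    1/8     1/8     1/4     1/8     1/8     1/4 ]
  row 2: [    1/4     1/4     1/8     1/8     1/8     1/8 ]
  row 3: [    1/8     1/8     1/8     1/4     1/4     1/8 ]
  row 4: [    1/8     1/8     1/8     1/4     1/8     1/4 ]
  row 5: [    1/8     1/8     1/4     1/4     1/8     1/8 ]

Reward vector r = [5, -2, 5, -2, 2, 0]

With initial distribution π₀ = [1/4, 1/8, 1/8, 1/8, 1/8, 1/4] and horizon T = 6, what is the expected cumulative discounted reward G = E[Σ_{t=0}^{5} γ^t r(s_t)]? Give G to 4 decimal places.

G = 3.7579

t=0: π = [0.2500, 0.1250, 0.1250, 0.1250, 0.1250, 0.2500], E[r] = 1.6250, γ^t·E[r] = 1.625000, running G = 1.625000
t=1: π = [0.1406, 0.1719, 0.1719, 0.2188, 0.1406, 0.1563], E[r] = 1.0625, γ^t·E[r] = 0.743750, running G = 2.368750
t=2: π = [0.1465, 0.1641, 0.1660, 0.2070, 0.1523, 0.1641], E[r] = 1.1250, γ^t·E[r] = 0.551250, running G = 2.920000
t=3: π = [0.1458, 0.1641, 0.1660, 0.2087, 0.1509, 0.1646], E[r] = 1.1150, γ^t·E[r] = 0.382442, running G = 3.302442
t=4: π = [0.1458, 0.1640, 0.1661, 0.2087, 0.1511, 0.1644], E[r] = 1.1159, γ^t·E[r] = 0.267929, running G = 3.570371
t=5: π = [0.1458, 0.1640, 0.1660, 0.2087, 0.1511, 0.1644], E[r] = 1.1157, γ^t·E[r] = 0.187524, running G = 3.757895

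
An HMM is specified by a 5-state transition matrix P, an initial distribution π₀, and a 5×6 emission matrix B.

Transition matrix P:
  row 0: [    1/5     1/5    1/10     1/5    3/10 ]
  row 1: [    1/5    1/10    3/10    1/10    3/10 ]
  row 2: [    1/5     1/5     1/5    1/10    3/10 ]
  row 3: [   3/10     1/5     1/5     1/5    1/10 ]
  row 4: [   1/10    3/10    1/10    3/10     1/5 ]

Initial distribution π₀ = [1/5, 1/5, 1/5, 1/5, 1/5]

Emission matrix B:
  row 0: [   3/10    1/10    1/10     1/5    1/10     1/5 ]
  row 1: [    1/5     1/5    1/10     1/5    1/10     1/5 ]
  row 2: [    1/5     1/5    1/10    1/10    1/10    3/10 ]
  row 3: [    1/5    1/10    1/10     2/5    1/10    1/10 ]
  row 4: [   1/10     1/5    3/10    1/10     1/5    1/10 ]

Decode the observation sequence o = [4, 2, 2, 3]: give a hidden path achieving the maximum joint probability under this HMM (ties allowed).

t=0: δ = [2.000e-02, 2.000e-02, 2.000e-02, 2.000e-02, 4.000e-02]  (obs o_0=4)
t=1: δ = [6.000e-04, 1.200e-03, 6.000e-04, 1.200e-03, 2.400e-03]  ψ = [3, 4, 1, 4, 4]  (obs o_1=2)
t=2: δ = [3.600e-05, 7.200e-05, 3.600e-05, 7.200e-05, 1.440e-04]  ψ = [3, 4, 1, 4, 4]  (obs o_2=2)
t=3: δ = [4.320e-06, 8.640e-06, 2.160e-06, 1.728e-05, 2.880e-06]  ψ = [3, 4, 1, 4, 4]  (obs o_3=3)
backtrack: best end state = 3; path = [4, 4, 4, 3]

path = [4, 4, 4, 3]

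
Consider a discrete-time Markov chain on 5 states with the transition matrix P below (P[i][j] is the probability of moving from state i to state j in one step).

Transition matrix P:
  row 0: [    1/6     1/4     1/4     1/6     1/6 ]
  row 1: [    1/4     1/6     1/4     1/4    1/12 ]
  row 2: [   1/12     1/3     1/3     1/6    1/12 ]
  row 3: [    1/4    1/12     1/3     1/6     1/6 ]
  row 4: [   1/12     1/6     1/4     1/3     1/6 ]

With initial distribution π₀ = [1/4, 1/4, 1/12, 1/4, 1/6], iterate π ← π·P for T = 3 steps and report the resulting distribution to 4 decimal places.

t=0: π = [0.2500, 0.2500, 0.0833, 0.2500, 0.1667]
t=1: π = [0.1875, 0.1806, 0.2778, 0.2153, 0.1389]
t=2: π = [0.1649, 0.2106, 0.2911, 0.2049, 0.1285]
t=3: π = [0.1663, 0.2119, 0.2913, 0.2056, 0.1249]

π = [0.1663, 0.2119, 0.2913, 0.2056, 0.1249]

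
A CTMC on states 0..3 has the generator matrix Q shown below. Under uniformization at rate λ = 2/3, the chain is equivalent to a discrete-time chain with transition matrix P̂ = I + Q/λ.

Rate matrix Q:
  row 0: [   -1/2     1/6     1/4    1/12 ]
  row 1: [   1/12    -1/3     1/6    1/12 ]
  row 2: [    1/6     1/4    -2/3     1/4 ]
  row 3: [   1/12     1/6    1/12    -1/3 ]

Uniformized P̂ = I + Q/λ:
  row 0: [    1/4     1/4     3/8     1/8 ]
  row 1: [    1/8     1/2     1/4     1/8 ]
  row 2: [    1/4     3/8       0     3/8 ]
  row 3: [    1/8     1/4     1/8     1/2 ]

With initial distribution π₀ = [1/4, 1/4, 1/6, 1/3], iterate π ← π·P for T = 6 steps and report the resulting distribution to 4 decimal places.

t=0: π = [0.2500, 0.2500, 0.1667, 0.3333]
t=1: π = [0.1771, 0.3333, 0.1979, 0.2917]
t=2: π = [0.1719, 0.3581, 0.1862, 0.2839]
t=3: π = [0.1698, 0.3628, 0.1895, 0.2780]
t=4: π = [0.1699, 0.3644, 0.1891, 0.2766]
t=5: π = [0.1699, 0.3647, 0.1894, 0.2760]
t=6: π = [0.1699, 0.3649, 0.1894, 0.2758]

π = [0.1699, 0.3649, 0.1894, 0.2758]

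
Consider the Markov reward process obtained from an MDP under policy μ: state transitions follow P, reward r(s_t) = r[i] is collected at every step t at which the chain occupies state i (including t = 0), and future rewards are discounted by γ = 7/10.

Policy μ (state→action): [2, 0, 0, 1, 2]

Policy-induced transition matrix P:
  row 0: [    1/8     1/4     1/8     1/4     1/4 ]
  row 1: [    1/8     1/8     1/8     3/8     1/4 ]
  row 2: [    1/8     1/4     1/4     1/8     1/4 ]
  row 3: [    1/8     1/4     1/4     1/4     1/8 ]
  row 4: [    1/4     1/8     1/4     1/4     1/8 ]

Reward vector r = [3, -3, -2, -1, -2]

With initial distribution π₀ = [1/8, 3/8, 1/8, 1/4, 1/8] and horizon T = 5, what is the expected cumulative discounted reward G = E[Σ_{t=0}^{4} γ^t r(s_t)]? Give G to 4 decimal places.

G = -3.6335

t=0: π = [0.1250, 0.3750, 0.1250, 0.2500, 0.1250], E[r] = -1.5000, γ^t·E[r] = -1.500000, running G = -1.500000
t=1: π = [0.1406, 0.1875, 0.1875, 0.2813, 0.2031], E[r] = -1.2031, γ^t·E[r] = -0.842188, running G = -2.342188
t=2: π = [0.1504, 0.2012, 0.2090, 0.2500, 0.1895], E[r] = -1.1992, γ^t·E[r] = -0.587617, running G = -2.929805
t=3: π = [0.1487, 0.2012, 0.2061, 0.2490, 0.1951], E[r] = -1.2087, γ^t·E[r] = -0.414598, running G = -3.344403
t=4: π = [0.1494, 0.2005, 0.2063, 0.2494, 0.1945], E[r] = -1.2042, γ^t·E[r] = -0.289119, running G = -3.633522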